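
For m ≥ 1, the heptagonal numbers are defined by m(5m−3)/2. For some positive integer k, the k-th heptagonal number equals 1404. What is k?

Set n(5n−3)/2 = 1404, giving 5n² − 3n − 2808 = 0.
The discriminant is 9 + 40·1404 = 56169, and √56169 = 237.
So n = (3 + 237) / 10 = 240/10 = 24.
Check: 24·(5·24 − 3)/2 = 1404. ✓

24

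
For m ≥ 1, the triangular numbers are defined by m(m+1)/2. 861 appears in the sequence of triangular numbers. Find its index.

41

Set n(n+1)/2 = 861, giving n² + n − 1722 = 0.
The discriminant is 1 + 8·861 = 6889, and √6889 = 83.
So n = (-1 + 83) / 2 = 82/2 = 41.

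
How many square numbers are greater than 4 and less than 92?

The n-th square number is n².
Smallest index with value > 4: n = 3 (giving 9).
Largest index with value < 92: n = 9 (giving 81).
Indices 3 through 9: 7 terms.

7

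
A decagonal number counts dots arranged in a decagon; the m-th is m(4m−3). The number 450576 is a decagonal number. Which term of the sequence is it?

Set n(4n−3) = 450576, giving 4n² − 3n − 450576 = 0.
So n = (3 + 2685) / 8 = 2688/8 = 336.

336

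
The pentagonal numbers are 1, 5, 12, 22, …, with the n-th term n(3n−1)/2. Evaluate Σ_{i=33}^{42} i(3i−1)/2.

Σ i(3i−1)/2 = (3Σi² − Σi) / 2 over i = 33..42.
Σi = 903 − 528 = 375 and Σi² = 25585 − 11440 = 14145.
(3·14145 − 1·375) / 2 = 42060/2 = 21030.

21030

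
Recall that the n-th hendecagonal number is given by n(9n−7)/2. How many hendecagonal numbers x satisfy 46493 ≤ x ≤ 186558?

The n-th hendecagonal number is n(9n−7)/2.
Smallest index with value ≥ 46493: n = 103 (giving 47380).
Largest index with value ≤ 186558: n = 204 (giving 186558).
Indices 103 through 204: 102 terms.

102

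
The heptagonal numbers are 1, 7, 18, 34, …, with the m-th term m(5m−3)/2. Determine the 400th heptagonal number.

400·(5·400 − 3)/2 = 400·1997/2 = 399400.

399400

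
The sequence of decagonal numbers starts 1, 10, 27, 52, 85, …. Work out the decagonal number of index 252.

253260

The 252nd decagonal number is n(4n−3) with n = 252.
252·(4·252 − 3) = 252·1005 = 253260.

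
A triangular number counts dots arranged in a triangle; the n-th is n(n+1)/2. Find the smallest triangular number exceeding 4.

Solve n(n+1)/2 > 4 for integer n.
The largest n with value ≤ 4 is 2 (since 3 ≤ 4 < 6), so the first above is n = 3, value 6.

6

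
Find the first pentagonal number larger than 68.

Solve n(3n−1)/2 > 68 for integer n.
The largest n with value ≤ 68 is 6 (since 51 ≤ 68 < 70), so the first above is n = 7, value 70.

70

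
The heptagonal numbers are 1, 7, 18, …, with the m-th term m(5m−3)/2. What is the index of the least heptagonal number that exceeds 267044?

328

Solve n(5n−3)/2 > 267044 for integer n.
The largest n with value ≤ 267044 is 327 (since 266832 ≤ 267044 < 268468), so the first above is n = 328, value 268468.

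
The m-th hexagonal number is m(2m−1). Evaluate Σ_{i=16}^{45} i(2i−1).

59395

Σ i(2i−1) = 2Σi² − Σi over i = 16..45.
Σi = 1035 − 120 = 915 and Σi² = 31395 − 1240 = 30155.
2·30155 − 1·915 = 59395.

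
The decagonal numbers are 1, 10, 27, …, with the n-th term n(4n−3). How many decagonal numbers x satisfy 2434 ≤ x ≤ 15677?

The n-th decagonal number is n(4n−3).
Smallest index with value ≥ 2434: n = 26 (giving 2626).
Largest index with value ≤ 15677: n = 62 (giving 15190).
Indices 26 through 62: 37 terms.

37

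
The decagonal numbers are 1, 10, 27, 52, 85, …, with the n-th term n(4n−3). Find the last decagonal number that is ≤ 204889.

203626

Solve n(4n−3) ≤ 204889 for integer n.
n = 226 gives 203626 ≤ 204889, while n = 227 gives 205435 > 204889; so the answer is 203626.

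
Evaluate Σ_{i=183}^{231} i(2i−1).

Σ i(2i−1) = 2Σi² − Σi over i = 183..231.
Σi = 26796 − 16653 = 10143 and Σi² = 4135516 − 2026115 = 2109401.
2·2109401 − 1·10143 = 4208659.

4208659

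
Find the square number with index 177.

The 177th square number is n² with n = 177.
177² = 31329.

31329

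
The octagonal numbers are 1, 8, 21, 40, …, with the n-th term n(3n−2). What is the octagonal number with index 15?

645

15·(3·15 − 2) = 15·43 = 645.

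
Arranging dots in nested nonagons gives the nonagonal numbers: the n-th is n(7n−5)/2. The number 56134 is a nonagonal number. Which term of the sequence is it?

127

Set n(7n−5)/2 = 56134, giving 7n² − 5n − 112268 = 0.
The discriminant is 25 + 56·56134 = 3143529, and √3143529 = 1773.
So n = (5 + 1773) / 14 = 1778/14 = 127.
Check: 127·(7·127 − 5)/2 = 56134. ✓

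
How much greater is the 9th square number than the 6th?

9² = 81 and 6² = 36.
Difference: 81 − 36 = 45.

45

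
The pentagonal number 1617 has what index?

Set n(3n−1)/2 = 1617, giving 3n² − n − 3234 = 0.
So n = (1 + 197) / 6 = 198/6 = 33.
Check: 33·(3·33 − 1)/2 = 1617. ✓

33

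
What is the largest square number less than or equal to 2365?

Solve n² ≤ 2365 for integer n.
n = 48 gives 2304 ≤ 2365, while n = 49 gives 2401 > 2365; so the answer is 2304.

2304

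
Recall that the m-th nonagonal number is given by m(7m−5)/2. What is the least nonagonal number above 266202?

Solve n(7n−5)/2 > 266202 for integer n.
The largest n with value ≤ 266202 is 276 (since 265926 ≤ 266202 < 267859), so the first above is n = 277, value 267859.

267859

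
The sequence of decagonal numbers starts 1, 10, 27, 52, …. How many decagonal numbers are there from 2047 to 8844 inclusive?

The n-th decagonal number is n(4n−3).
Smallest index with value ≥ 2047: n = 23 (giving 2047).
Largest index with value ≤ 8844: n = 47 (giving 8695).
Indices 23 through 47: 25 terms.

25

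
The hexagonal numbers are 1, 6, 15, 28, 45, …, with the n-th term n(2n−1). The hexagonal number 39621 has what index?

141

Set n(2n−1) = 39621, giving 2n² − n − 39621 = 0.
So n = (1 + 563) / 4 = 564/4 = 141.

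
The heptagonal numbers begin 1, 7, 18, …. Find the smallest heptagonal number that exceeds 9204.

Solve n(5n−3)/2 > 9204 for integer n.
The largest n with value ≤ 9204 is 60 (since 8910 ≤ 9204 < 9211), so the first above is n = 61, value 9211.

9211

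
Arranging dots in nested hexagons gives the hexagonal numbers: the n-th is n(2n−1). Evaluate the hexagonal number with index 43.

43·(2·43 − 1) = 43·85 = 3655.

3655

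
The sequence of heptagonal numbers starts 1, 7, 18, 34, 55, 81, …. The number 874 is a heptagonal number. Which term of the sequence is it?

19

Set n(5n−3)/2 = 874, giving 5n² − 3n − 1748 = 0.
The discriminant is 9 + 40·874 = 34969, and √34969 = 187.
So n = (3 + 187) / 10 = 190/10 = 19.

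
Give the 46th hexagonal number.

4186

46·(2·46 − 1) = 46·91 = 4186.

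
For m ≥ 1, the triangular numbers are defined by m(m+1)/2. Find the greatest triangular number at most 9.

Solve n(n+1)/2 ≤ 9 for integer n.
n = 3 gives 6 ≤ 9, while n = 4 gives 10 > 9; so the answer is 6.

6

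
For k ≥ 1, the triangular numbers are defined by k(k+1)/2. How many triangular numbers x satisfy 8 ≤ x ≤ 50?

The n-th triangular number is n(n+1)/2.
Smallest index with value ≥ 8: n = 4 (giving 10).
Largest index with value ≤ 50: n = 9 (giving 45).
Indices 4 through 9: 6 terms.

6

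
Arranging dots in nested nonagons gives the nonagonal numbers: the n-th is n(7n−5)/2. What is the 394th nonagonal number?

542341

The 394th nonagonal number is n(7n−5)/2 with n = 394.
394·(7·394 − 5)/2 = 394·2753/2 = 542341.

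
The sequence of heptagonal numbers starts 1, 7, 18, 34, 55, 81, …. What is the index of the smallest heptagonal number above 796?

Solve n(5n−3)/2 > 796 for integer n.
The largest n with value ≤ 796 is 18 (since 783 ≤ 796 < 874), so the first above is n = 19, value 874.

19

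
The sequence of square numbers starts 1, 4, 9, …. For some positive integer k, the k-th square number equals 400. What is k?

We need n² = 400, so n = √400 = 20.
Check: 20² = 400. ✓

20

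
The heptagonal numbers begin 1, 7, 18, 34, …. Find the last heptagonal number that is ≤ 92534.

91872

Solve n(5n−3)/2 ≤ 92534 for integer n.
n = 192 gives 91872 ≤ 92534, while n = 193 gives 92833 > 92534; so the answer is 91872.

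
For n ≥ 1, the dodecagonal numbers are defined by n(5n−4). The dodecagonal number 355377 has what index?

Set n(5n−4) = 355377, giving 5n² − 4n − 355377 = 0.
The discriminant is 16 + 20·355377 = 7107556, and √7107556 = 2666.
So n = (4 + 2666) / 10 = 2670/10 = 267.

267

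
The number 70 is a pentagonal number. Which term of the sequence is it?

Set n(3n−1)/2 = 70, giving 3n² − n − 140 = 0.
So n = (1 + 41) / 6 = 42/6 = 7.

7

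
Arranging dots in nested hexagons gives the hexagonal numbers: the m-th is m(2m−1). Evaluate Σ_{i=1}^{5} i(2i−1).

Σ i(2i−1) = 2Σi² − Σi over i = 1..5.
Σi = 15 and Σi² = 55.
2·55 − 1·15 = 95.

95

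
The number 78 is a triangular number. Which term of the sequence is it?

Set n(n+1)/2 = 78, giving n² + n − 156 = 0.
So n = (-1 + 25) / 2 = 24/2 = 12.

12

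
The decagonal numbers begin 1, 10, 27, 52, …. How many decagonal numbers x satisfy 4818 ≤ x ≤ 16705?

30

The n-th decagonal number is n(4n−3).
Smallest index with value ≥ 4818: n = 36 (giving 5076).
Largest index with value ≤ 16705: n = 65 (giving 16705).
Indices 36 through 65: 30 terms.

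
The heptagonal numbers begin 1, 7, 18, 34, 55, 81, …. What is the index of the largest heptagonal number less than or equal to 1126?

21

Solve n(5n−3)/2 ≤ 1126 for integer n.
n = 21 gives 1071 ≤ 1126, while n = 22 gives 1177 > 1126; so the answer is index 21.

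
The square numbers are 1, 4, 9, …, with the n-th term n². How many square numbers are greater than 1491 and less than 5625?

The n-th square number is n².
Smallest index with value > 1491: n = 39 (giving 1521).
Largest index with value < 5625: n = 74 (giving 5476).
Indices 39 through 74: 36 terms.

36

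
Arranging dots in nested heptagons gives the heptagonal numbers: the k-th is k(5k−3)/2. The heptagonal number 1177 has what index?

Set n(5n−3)/2 = 1177, giving 5n² − 3n − 2354 = 0.
The discriminant is 9 + 40·1177 = 47089, and √47089 = 217.
So n = (3 + 217) / 10 = 220/10 = 22.

22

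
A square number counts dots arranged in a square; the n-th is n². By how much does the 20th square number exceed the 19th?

n² − (n−1)² = 2n − 1, so 20² − 19² = 2·20 − 1 = 39.

39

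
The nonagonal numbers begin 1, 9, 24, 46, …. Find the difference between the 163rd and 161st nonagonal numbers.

2263

163·(7·163 − 5)/2 = 92584 and 161·(7·161 − 5)/2 = 90321.
Difference: 92584 − 90321 = 2263.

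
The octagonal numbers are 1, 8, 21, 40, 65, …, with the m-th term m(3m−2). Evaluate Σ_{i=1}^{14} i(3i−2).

2835

Σ i(3i−2) = 3Σi² − 2Σi over i = 1..14.
Σi = 105 and Σi² = 1015.
3·1015 − 2·105 = 2835.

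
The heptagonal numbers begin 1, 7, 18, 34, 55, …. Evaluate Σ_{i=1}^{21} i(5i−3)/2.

Σ i(5i−3)/2 = (5Σi² − 3Σi) / 2 over i = 1..21.
Σi = 231 and Σi² = 3311.
(5·3311 − 3·231) / 2 = 15862/2 = 7931.

7931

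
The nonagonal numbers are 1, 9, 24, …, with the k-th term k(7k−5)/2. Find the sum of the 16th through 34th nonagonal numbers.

Σ i(7i−5)/2 = (7Σi² − 5Σi) / 2 over i = 16..34.
Σi = 595 − 120 = 475 and Σi² = 13685 − 1240 = 12445.
(7·12445 − 5·475) / 2 = 84740/2 = 42370.

42370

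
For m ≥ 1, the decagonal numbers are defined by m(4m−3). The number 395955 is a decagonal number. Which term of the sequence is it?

Set n(4n−3) = 395955, giving 4n² − 3n − 395955 = 0.
The discriminant is 9 + 16·395955 = 6335289, and √6335289 = 2517.
So n = (3 + 2517) / 8 = 2520/8 = 315.

315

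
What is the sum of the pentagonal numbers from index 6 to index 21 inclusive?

4776

Σ i(3i−1)/2 = (3Σi² − Σi) / 2 over i = 6..21.
Σi = 231 − 15 = 216 and Σi² = 3311 − 55 = 3256.
(3·3256 − 1·216) / 2 = 9552/2 = 4776.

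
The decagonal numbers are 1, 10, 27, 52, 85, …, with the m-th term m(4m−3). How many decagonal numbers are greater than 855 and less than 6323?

The n-th decagonal number is n(4n−3).
Smallest index with value > 855: n = 16 (giving 976).
Largest index with value < 6323: n = 40 (giving 6280).
Indices 16 through 40: 25 terms.

25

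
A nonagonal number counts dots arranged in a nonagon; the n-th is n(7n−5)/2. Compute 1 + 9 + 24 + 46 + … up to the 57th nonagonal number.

217645

Σ i(7i−5)/2 = (7Σi² − 5Σi) / 2 over i = 1..57.
Σi = 1653 and Σi² = 63365.
(7·63365 − 5·1653) / 2 = 435290/2 = 217645.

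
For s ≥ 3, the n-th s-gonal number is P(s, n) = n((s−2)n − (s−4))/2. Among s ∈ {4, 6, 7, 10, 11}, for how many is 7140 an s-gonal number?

s = 4: P(4, 84) = 7056 and P(4, 85) = 7225; 7140 is not s-gonal.
s = 6: P(6, 60) = 7140. ✓
s = 7: P(7, 53) = 6943 and P(7, 54) = 7209; 7140 is not s-gonal.
s = 10: P(10, 42) = 6930 and P(10, 43) = 7267; 7140 is not s-gonal.
s = 11: P(11, 40) = 7060 and P(11, 41) = 7421; 7140 is not s-gonal.
Hits: s ∈ {6} → 1.

1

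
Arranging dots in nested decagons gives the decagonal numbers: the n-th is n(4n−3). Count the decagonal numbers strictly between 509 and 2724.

The n-th decagonal number is n(4n−3).
Smallest index with value > 509: n = 12 (giving 540).
Largest index with value < 2724: n = 26 (giving 2626).
Indices 12 through 26: 15 terms.

15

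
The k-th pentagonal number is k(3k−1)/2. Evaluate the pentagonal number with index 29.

The 29th pentagonal number is n(3n−1)/2 with n = 29.
29·(3·29 − 1)/2 = 29·86/2 = 29·43 = 1247.

1247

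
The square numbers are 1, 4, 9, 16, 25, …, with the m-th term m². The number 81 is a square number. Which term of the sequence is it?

9

We need n² = 81, so n = √81 = 9.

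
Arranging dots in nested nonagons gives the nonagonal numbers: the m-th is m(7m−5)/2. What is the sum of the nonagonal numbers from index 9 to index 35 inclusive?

Σ i(7i−5)/2 = (7Σi² − 5Σi) / 2 over i = 9..35.
Σi = 630 − 36 = 594 and Σi² = 14910 − 204 = 14706.
(7·14706 − 5·594) / 2 = 99972/2 = 49986.

49986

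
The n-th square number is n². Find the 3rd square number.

The 3rd square number is n² with n = 3.
3² = 9.

9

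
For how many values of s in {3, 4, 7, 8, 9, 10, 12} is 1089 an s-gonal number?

2

s = 3: P(3, 46) = 1081 and P(3, 47) = 1128; 1089 is not s-gonal.
s = 4: P(4, 33) = 1089. ✓
s = 7: P(7, 21) = 1071 and P(7, 22) = 1177; 1089 is not s-gonal.
s = 8: P(8, 19) = 1045 and P(8, 20) = 1160; 1089 is not s-gonal.
s = 9: P(9, 18) = 1089. ✓
s = 10: P(10, 16) = 976 and P(10, 17) = 1105; 1089 is not s-gonal.
s = 12: P(12, 15) = 1065 and P(12, 16) = 1216; 1089 is not s-gonal.
Hits: s ∈ {4, 9} → 2.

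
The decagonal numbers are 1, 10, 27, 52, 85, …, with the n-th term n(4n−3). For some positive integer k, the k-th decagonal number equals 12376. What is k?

56

Set n(4n−3) = 12376, giving 4n² − 3n − 12376 = 0.
The discriminant is 9 + 16·12376 = 198025, and √198025 = 445.
So n = (3 + 445) / 8 = 448/8 = 56.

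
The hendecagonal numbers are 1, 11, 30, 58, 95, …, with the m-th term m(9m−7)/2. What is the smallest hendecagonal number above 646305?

Solve n(9n−7)/2 > 646305 for integer n.
The largest n with value ≤ 646305 is 379 (since 645058 ≤ 646305 < 648470), so the first above is n = 380, value 648470.

648470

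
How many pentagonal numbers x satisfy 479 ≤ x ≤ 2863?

The n-th pentagonal number is n(3n−1)/2.
Smallest index with value ≥ 479: n = 19 (giving 532).
Largest index with value ≤ 2863: n = 43 (giving 2752).
Indices 19 through 43: 25 terms.

25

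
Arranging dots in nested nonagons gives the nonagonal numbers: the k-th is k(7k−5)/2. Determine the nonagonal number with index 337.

396649

The 337th nonagonal number is n(7n−5)/2 with n = 337.
337·(7·337 − 5)/2 = 337·2354/2 = 337·1177 = 396649.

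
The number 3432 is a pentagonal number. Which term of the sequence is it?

48

Set n(3n−1)/2 = 3432, giving 3n² − n − 6864 = 0.
The discriminant is 1 + 24·3432 = 82369, and √82369 = 287.
So n = (1 + 287) / 6 = 288/6 = 48.
Check: 48·(3·48 − 1)/2 = 3432. ✓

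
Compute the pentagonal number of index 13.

13·(3·13 − 1)/2 = 13·38/2 = 13·19 = 247.

247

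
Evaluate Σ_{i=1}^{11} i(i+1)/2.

Σ i(i+1)/2 = (Σi² + Σi) / 2 over i = 1..11.
Σi = 66 and Σi² = 506.
(1·506 + 1·66) / 2 = 572/2 = 286.

286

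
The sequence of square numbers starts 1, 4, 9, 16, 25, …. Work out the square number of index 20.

400

The 20th square number is n² with n = 20.
20² = 400.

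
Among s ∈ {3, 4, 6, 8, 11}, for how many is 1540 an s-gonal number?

2

s = 3: P(3, 55) = 1540. ✓
s = 4: P(4, 39) = 1521 and P(4, 40) = 1600; 1540 is not s-gonal.
s = 6: P(6, 28) = 1540. ✓
s = 8: P(8, 22) = 1408 and P(8, 23) = 1541; 1540 is not s-gonal.
s = 11: P(11, 18) = 1395 and P(11, 19) = 1558; 1540 is not s-gonal.
Hits: s ∈ {3, 6} → 2.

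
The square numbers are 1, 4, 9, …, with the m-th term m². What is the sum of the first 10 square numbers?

Σ_{i=1}^{10} i² = 10·11·21/6 = 385.

385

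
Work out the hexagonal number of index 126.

The 126th hexagonal number is n(2n−1) with n = 126.
126·(2·126 − 1) = 126·251 = 31626.

31626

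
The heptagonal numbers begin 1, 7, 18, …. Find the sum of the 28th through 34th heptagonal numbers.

16562

Σ i(5i−3)/2 = (5Σi² − 3Σi) / 2 over i = 28..34.
Σi = 595 − 378 = 217 and Σi² = 13685 − 6930 = 6755.
(5·6755 − 3·217) / 2 = 33124/2 = 16562.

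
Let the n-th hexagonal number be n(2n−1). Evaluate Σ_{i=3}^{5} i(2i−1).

Σ i(2i−1) = 2Σi² − Σi over i = 3..5.
Σi = 15 − 3 = 12 and Σi² = 55 − 5 = 50.
2·50 − 1·12 = 88.

88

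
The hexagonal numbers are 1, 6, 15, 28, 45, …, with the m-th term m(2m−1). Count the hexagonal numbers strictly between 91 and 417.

7

The n-th hexagonal number is n(2n−1).
Smallest index with value > 91: n = 8 (giving 120).
Largest index with value < 417: n = 14 (giving 378).
Indices 8 through 14: 7 terms.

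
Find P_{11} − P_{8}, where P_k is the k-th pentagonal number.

11·(3·11 − 1)/2 = 176 and 8·(3·8 − 1)/2 = 92.
Difference: 176 − 92 = 84.

84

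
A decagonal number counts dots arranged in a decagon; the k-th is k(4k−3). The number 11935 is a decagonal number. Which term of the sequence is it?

Set n(4n−3) = 11935, giving 4n² − 3n − 11935 = 0.
The discriminant is 9 + 16·11935 = 190969, and √190969 = 437.
So n = (3 + 437) / 8 = 440/8 = 55.

55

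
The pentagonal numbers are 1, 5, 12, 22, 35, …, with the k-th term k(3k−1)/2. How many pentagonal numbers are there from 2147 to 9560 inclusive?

The n-th pentagonal number is n(3n−1)/2.
Smallest index with value ≥ 2147: n = 38 (giving 2147).
Largest index with value ≤ 9560: n = 80 (giving 9560).
Indices 38 through 80: 43 terms.

43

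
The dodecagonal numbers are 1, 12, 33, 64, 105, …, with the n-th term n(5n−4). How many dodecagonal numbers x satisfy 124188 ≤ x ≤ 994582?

289

The n-th dodecagonal number is n(5n−4).
Smallest index with value ≥ 124188: n = 158 (giving 124188).
Largest index with value ≤ 994582: n = 446 (giving 992796).
Indices 158 through 446: 289 terms.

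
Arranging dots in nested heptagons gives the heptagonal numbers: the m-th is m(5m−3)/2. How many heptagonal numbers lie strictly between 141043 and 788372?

The n-th heptagonal number is n(5n−3)/2.
Smallest index with value > 141043: n = 238 (giving 141253).
Largest index with value < 788372: n = 561 (giving 785961).
Indices 238 through 561: 324 terms.

324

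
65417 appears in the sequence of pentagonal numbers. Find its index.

Set n(3n−1)/2 = 65417, giving 3n² − n − 130834 = 0.
The discriminant is 1 + 24·65417 = 1570009, and √1570009 = 1253.
So n = (1 + 1253) / 6 = 1254/6 = 209.
Check: 209·(3·209 − 1)/2 = 65417. ✓

209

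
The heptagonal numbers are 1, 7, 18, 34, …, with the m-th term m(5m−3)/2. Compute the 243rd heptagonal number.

147258

243·(5·243 − 3)/2 = 243·1212/2 = 243·606 = 147258.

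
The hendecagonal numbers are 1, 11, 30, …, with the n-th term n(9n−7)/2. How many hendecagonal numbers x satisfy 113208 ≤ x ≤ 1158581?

349

The n-th hendecagonal number is n(9n−7)/2.
Smallest index with value ≥ 113208: n = 159 (giving 113208).
Largest index with value ≤ 1158581: n = 507 (giving 1154946).
Indices 159 through 507: 349 terms.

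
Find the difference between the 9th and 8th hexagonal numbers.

33

Consecutive hexagonal numbers differ by 4n − 3: here 4·9 − 3 = 33.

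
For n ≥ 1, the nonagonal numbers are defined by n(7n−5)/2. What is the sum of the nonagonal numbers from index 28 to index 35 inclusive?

Σ i(7i−5)/2 = (7Σi² − 5Σi) / 2 over i = 28..35.
Σi = 630 − 378 = 252 and Σi² = 14910 − 6930 = 7980.
(7·7980 − 5·252) / 2 = 54600/2 = 27300.

27300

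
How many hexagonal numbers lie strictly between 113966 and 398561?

The n-th hexagonal number is n(2n−1).
Smallest index with value > 113966: n = 239 (giving 114003).
Largest index with value < 398561: n = 446 (giving 397386).
Indices 239 through 446: 208 terms.

208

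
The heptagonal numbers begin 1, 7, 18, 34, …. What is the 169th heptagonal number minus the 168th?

841

Consecutive heptagonal numbers differ by 5n − 4: here 5·169 − 4 = 841.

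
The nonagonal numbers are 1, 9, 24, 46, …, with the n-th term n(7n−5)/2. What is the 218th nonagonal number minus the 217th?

1520

Consecutive nonagonal numbers differ by 7n − 6: here 7·218 − 6 = 1520.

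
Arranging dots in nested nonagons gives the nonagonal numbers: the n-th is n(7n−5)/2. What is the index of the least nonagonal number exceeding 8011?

49

Solve n(7n−5)/2 > 8011 for integer n.
The largest n with value ≤ 8011 is 48 (since 7944 ≤ 8011 < 8281), so the first above is n = 49, value 8281.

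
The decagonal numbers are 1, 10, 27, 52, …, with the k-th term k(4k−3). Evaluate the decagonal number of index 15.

The 15th decagonal number is n(4n−3) with n = 15.
15·(4·15 − 3) = 15·57 = 855.

855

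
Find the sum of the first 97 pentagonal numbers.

461041

Σ i(3i−1)/2 = (3Σi² − Σi) / 2 over i = 1..97.
Σi = 4753 and Σi² = 308945.
(3·308945 − 1·4753) / 2 = 922082/2 = 461041.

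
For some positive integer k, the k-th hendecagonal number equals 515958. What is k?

Set n(9n−7)/2 = 515958, giving 9n² − 7n − 1031916 = 0.
The discriminant is 49 + 72·515958 = 37149025, and √37149025 = 6095.
So n = (7 + 6095) / 18 = 6102/18 = 339.

339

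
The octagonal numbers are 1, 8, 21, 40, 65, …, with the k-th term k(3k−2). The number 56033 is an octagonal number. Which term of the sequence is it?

137

Set n(3n−2) = 56033, giving 3n² − 2n − 56033 = 0.
The discriminant is 4 + 12·56033 = 672400, and √672400 = 820.
So n = (2 + 820) / 6 = 822/6 = 137.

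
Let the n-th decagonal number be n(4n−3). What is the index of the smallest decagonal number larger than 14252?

61

Solve n(4n−3) > 14252 for integer n.
The largest n with value ≤ 14252 is 60 (since 14220 ≤ 14252 < 14701), so the first above is n = 61, value 14701.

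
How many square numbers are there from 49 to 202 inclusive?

8

The n-th square number is n².
Smallest index with value ≥ 49: n = 7 (giving 49).
Largest index with value ≤ 202: n = 14 (giving 196).
Indices 7 through 14: 8 terms.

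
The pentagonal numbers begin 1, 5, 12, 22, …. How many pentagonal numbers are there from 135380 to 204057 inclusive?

69

The n-th pentagonal number is n(3n−1)/2.
Smallest index with value ≥ 135380: n = 301 (giving 135751).
Largest index with value ≤ 204057: n = 369 (giving 204057).
Indices 301 through 369: 69 terms.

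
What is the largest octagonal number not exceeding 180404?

Solve n(3n−2) ≤ 180404 for integer n.
n = 245 gives 179585 ≤ 180404, while n = 246 gives 181056 > 180404; so the answer is 179585.

179585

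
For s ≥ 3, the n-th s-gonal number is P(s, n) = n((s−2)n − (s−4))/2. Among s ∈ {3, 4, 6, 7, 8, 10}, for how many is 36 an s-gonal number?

s = 3: P(3, 8) = 36. ✓
s = 4: P(4, 6) = 36. ✓
s = 6: P(6, 4) = 28 and P(6, 5) = 45; 36 is not s-gonal.
s = 7: P(7, 4) = 34 and P(7, 5) = 55; 36 is not s-gonal.
s = 8: P(8, 3) = 21 and P(8, 4) = 40; 36 is not s-gonal.
s = 10: P(10, 3) = 27 and P(10, 4) = 52; 36 is not s-gonal.
Hits: s ∈ {3, 4} → 2.

2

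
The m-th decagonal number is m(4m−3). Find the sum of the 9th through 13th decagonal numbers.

2295

Σ i(4i−3) = 4Σi² − 3Σi over i = 9..13.
Σi = 91 − 36 = 55 and Σi² = 819 − 204 = 615.
4·615 − 3·55 = 2295.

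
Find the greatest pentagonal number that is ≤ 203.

176

Solve n(3n−1)/2 ≤ 203 for integer n.
n = 11 gives 176 ≤ 203, while n = 12 gives 210 > 203; so the answer is 176.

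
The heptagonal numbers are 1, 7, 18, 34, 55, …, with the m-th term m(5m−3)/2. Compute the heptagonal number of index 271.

183196

The 271st heptagonal number is n(5n−3)/2 with n = 271.
271·(5·271 − 3)/2 = 271·1352/2 = 271·676 = 183196.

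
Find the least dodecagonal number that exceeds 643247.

Solve n(5n−4) > 643247 for integer n.
The largest n with value ≤ 643247 is 359 (since 642969 ≤ 643247 < 646560), so the first above is n = 360, value 646560.

646560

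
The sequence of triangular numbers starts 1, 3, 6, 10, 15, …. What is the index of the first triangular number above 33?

8

Solve n(n+1)/2 > 33 for integer n.
The largest n with value ≤ 33 is 7 (since 28 ≤ 33 < 36), so the first above is n = 8, value 36.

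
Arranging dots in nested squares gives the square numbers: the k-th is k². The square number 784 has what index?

We need n² = 784, so n = √784 = 28.

28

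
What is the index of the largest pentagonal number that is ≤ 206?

Solve n(3n−1)/2 ≤ 206 for integer n.
n = 11 gives 176 ≤ 206, while n = 12 gives 210 > 206; so the answer is index 11.

11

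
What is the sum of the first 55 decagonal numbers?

223300

Σ i(4i−3) = 4Σi² − 3Σi over i = 1..55.
Σi = 1540 and Σi² = 56980.
4·56980 − 3·1540 = 223300.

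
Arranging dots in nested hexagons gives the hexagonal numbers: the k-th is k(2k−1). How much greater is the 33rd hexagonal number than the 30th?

33·(2·33 − 1) = 2145 and 30·(2·30 − 1) = 1770.
Difference: 2145 − 1770 = 375.

375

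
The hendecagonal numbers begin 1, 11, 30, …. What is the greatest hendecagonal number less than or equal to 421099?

420291

Solve n(9n−7)/2 ≤ 421099 for integer n.
n = 306 gives 420291 ≤ 421099, while n = 307 gives 423046 > 421099; so the answer is 420291.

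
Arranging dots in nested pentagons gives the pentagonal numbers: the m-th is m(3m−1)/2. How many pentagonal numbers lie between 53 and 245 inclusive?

6

The n-th pentagonal number is n(3n−1)/2.
Smallest index with value ≥ 53: n = 7 (giving 70).
Largest index with value ≤ 245: n = 12 (giving 210).
Indices 7 through 12: 6 terms.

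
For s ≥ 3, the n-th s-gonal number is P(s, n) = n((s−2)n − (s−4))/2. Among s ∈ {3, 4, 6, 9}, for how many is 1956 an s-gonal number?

s = 3: P(3, 62) = 1953 and P(3, 63) = 2016; 1956 is not s-gonal.
s = 4: P(4, 44) = 1936 and P(4, 45) = 2025; 1956 is not s-gonal.
s = 6: P(6, 31) = 1891 and P(6, 32) = 2016; 1956 is not s-gonal.
s = 9: P(9, 24) = 1956. ✓
Hits: s ∈ {9} → 1.

1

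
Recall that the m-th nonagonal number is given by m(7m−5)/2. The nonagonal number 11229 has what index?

57

Set n(7n−5)/2 = 11229, giving 7n² − 5n − 22458 = 0.
The discriminant is 25 + 56·11229 = 628849, and √628849 = 793.
So n = (5 + 793) / 14 = 798/14 = 57.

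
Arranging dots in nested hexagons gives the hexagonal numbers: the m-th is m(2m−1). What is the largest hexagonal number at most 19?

Solve n(2n−1) ≤ 19 for integer n.
n = 3 gives 15 ≤ 19, while n = 4 gives 28 > 19; so the answer is 15.

15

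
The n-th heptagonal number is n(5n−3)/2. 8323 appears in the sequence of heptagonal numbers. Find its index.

Set n(5n−3)/2 = 8323, giving 5n² − 3n − 16646 = 0.
The discriminant is 9 + 40·8323 = 332929, and √332929 = 577.
So n = (3 + 577) / 10 = 580/10 = 58.
Check: 58·(5·58 − 3)/2 = 8323. ✓

58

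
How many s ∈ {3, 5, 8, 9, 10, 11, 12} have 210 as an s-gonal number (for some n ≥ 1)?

s = 3: P(3, 20) = 210. ✓
s = 5: P(5, 12) = 210. ✓
s = 8: P(8, 8) = 176 and P(8, 9) = 225; 210 is not s-gonal.
s = 9: P(9, 8) = 204 and P(9, 9) = 261; 210 is not s-gonal.
s = 10: P(10, 7) = 175 and P(10, 8) = 232; 210 is not s-gonal.
s = 11: P(11, 7) = 196 and P(11, 8) = 260; 210 is not s-gonal.
s = 12: P(12, 6) = 156 and P(12, 7) = 217; 210 is not s-gonal.
Hits: s ∈ {3, 5} → 2.

2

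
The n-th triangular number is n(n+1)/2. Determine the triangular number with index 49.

49·50/2 = 2450/2 = 1225.

1225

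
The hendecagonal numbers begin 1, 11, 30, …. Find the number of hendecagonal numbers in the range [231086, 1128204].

The n-th hendecagonal number is n(9n−7)/2.
Smallest index with value ≥ 231086: n = 227 (giving 231086).
Largest index with value ≤ 1128204: n = 501 (giving 1127751).
Indices 227 through 501: 275 terms.

275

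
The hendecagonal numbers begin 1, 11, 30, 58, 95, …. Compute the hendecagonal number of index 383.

658760

The 383rd hendecagonal number is n(9n−7)/2 with n = 383.
383·(9·383 − 7)/2 = 383·3440/2 = 383·1720 = 658760.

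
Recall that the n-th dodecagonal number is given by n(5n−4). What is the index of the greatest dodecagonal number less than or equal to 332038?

Solve n(5n−4) ≤ 332038 for integer n.
n = 258 gives 331788 ≤ 332038, while n = 259 gives 334369 > 332038; so the answer is index 258.

258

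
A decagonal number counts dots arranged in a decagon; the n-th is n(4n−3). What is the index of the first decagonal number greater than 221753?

236

Solve n(4n−3) > 221753 for integer n.
The largest n with value ≤ 221753 is 235 (since 220195 ≤ 221753 < 222076), so the first above is n = 236, value 222076.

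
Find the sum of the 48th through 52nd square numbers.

Σ_{i=48}^{52} i² = 48230 − 35720 = 12510.

12510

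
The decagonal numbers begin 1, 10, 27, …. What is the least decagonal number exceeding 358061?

Solve n(4n−3) > 358061 for integer n.
The largest n with value ≤ 358061 is 299 (since 356707 ≤ 358061 < 359100), so the first above is n = 300, value 359100.

359100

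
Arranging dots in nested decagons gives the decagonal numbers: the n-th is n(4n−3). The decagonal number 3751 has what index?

31

Set n(4n−3) = 3751, giving 4n² − 3n − 3751 = 0.
So n = (3 + 245) / 8 = 248/8 = 31.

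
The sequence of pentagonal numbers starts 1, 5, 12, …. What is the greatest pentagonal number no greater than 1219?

Solve n(3n−1)/2 ≤ 1219 for integer n.
n = 28 gives 1162 ≤ 1219, while n = 29 gives 1247 > 1219; so the answer is 1162.

1162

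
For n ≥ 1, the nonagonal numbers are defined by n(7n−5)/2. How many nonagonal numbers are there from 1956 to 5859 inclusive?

18

The n-th nonagonal number is n(7n−5)/2.
Smallest index with value ≥ 1956: n = 24 (giving 1956).
Largest index with value ≤ 5859: n = 41 (giving 5781).
Indices 24 through 41: 18 terms.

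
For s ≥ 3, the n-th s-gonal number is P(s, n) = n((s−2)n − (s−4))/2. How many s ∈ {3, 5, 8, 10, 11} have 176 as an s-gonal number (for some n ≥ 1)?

2

s = 3: P(3, 18) = 171 and P(3, 19) = 190; 176 is not s-gonal.
s = 5: P(5, 11) = 176. ✓
s = 8: P(8, 8) = 176. ✓
s = 10: P(10, 7) = 175 and P(10, 8) = 232; 176 is not s-gonal.
s = 11: P(11, 6) = 141 and P(11, 7) = 196; 176 is not s-gonal.
Hits: s ∈ {5, 8} → 2.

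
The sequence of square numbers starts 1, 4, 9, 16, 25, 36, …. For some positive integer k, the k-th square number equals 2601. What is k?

We need n² = 2601, so n = √2601 = 51.

51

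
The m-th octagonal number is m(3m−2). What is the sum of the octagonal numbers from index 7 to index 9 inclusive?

534

Σ i(3i−2) = 3Σi² − 2Σi over i = 7..9.
Σi = 45 − 21 = 24 and Σi² = 285 − 91 = 194.
3·194 − 2·24 = 534.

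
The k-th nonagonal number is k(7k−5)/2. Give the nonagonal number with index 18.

The 18th nonagonal number is n(7n−5)/2 with n = 18.
18·(7·18 − 5)/2 = 18·121/2 = 1089.

1089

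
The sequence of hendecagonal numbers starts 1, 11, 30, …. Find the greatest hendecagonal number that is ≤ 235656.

235183

Solve n(9n−7)/2 ≤ 235656 for integer n.
n = 229 gives 235183 ≤ 235656, while n = 230 gives 237245 > 235656; so the answer is 235183.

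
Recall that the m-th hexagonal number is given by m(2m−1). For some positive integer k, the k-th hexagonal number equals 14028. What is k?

Set n(2n−1) = 14028, giving 2n² − n − 14028 = 0.
The discriminant is 1 + 8·14028 = 112225, and √112225 = 335.
So n = (1 + 335) / 4 = 336/4 = 84.

84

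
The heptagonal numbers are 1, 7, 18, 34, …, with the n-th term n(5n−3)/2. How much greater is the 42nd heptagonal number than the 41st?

206

Consecutive heptagonal numbers differ by 5n − 4: here 5·42 − 4 = 206.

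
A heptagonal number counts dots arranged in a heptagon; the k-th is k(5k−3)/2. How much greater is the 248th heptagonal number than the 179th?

73554

248·(5·248 − 3)/2 = 153388 and 179·(5·179 − 3)/2 = 79834.
Difference: 153388 − 79834 = 73554.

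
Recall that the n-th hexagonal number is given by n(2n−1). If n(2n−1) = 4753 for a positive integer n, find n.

49

Set n(2n−1) = 4753, giving 2n² − n − 4753 = 0.
The discriminant is 1 + 8·4753 = 38025, and √38025 = 195.
So n = (1 + 195) / 4 = 196/4 = 49.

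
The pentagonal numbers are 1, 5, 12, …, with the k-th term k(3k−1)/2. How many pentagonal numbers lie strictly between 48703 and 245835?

The n-th pentagonal number is n(3n−1)/2.
Smallest index with value > 48703: n = 181 (giving 49051).
Largest index with value < 245835: n = 404 (giving 244622).
Indices 181 through 404: 224 terms.

224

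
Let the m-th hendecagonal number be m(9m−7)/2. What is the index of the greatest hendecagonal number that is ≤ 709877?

Solve n(9n−7)/2 ≤ 709877 for integer n.
n = 397 gives 707851 ≤ 709877, while n = 398 gives 711425 > 709877; so the answer is index 397.

397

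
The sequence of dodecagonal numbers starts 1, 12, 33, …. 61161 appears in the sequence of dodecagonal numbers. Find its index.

111

Set n(5n−4) = 61161, giving 5n² − 4n − 61161 = 0.
The discriminant is 16 + 20·61161 = 1223236, and √1223236 = 1106.
So n = (4 + 1106) / 10 = 1110/10 = 111.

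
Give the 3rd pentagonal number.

12

The 3rd pentagonal number is n(3n−1)/2 with n = 3.
3·(3·3 − 1)/2 = 3·8/2 = 3·4 = 12.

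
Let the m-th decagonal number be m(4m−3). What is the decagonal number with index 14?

The 14th decagonal number is n(4n−3) with n = 14.
14·(4·14 − 3) = 14·53 = 742.

742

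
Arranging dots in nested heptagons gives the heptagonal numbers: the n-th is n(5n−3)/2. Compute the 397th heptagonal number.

The 397th heptagonal number is n(5n−3)/2 with n = 397.
397·(5·397 − 3)/2 = 397·1982/2 = 397·991 = 393427.

393427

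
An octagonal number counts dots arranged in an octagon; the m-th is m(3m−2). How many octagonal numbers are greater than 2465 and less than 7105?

The n-th octagonal number is n(3n−2).
Smallest index with value > 2465: n = 30 (giving 2640).
Largest index with value < 7105: n = 48 (giving 6816).
Indices 30 through 48: 19 terms.

19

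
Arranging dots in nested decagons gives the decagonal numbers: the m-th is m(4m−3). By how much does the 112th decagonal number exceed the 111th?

Consecutive decagonal numbers differ by 8n − 7: here 8·112 − 7 = 889.

889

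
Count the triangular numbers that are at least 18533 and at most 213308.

The n-th triangular number is n(n+1)/2.
Smallest index with value ≥ 18533: n = 193 (giving 18721).
Largest index with value ≤ 213308: n = 652 (giving 212878).
Indices 193 through 652: 460 terms.

460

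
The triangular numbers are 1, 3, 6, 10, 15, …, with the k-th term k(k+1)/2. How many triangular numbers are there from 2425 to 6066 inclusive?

The n-th triangular number is n(n+1)/2.
Smallest index with value ≥ 2425: n = 70 (giving 2485).
Largest index with value ≤ 6066: n = 109 (giving 5995).
Indices 70 through 109: 40 terms.

40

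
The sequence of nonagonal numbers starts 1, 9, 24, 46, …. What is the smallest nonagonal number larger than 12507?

12871

Solve n(7n−5)/2 > 12507 for integer n.
The largest n with value ≤ 12507 is 60 (since 12450 ≤ 12507 < 12871), so the first above is n = 61, value 12871.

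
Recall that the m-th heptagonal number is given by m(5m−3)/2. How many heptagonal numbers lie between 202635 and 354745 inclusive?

92

The n-th heptagonal number is n(5n−3)/2.
Smallest index with value ≥ 202635: n = 285 (giving 202635).
Largest index with value ≤ 354745: n = 376 (giving 352876).
Indices 285 through 376: 92 terms.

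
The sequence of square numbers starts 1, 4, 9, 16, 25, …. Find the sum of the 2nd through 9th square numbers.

284

Σ_{i=2}^{9} i² = 285 − 1 = 284.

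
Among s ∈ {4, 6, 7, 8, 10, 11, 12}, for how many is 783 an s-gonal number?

s = 4: P(4, 27) = 729 and P(4, 28) = 784; 783 is not s-gonal.
s = 6: P(6, 20) = 780 and P(6, 21) = 861; 783 is not s-gonal.
s = 7: P(7, 18) = 783. ✓
s = 8: P(8, 16) = 736 and P(8, 17) = 833; 783 is not s-gonal.
s = 10: P(10, 14) = 742 and P(10, 15) = 855; 783 is not s-gonal.
s = 11: P(11, 13) = 715 and P(11, 14) = 833; 783 is not s-gonal.
s = 12: P(12, 12) = 672 and P(12, 13) = 793; 783 is not s-gonal.
Hits: s ∈ {7} → 1.

1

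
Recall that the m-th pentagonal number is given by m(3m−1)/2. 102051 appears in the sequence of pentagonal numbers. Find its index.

261

Set n(3n−1)/2 = 102051, giving 3n² − n − 204102 = 0.
So n = (1 + 1565) / 6 = 1566/6 = 261.
Check: 261·(3·261 − 1)/2 = 102051. ✓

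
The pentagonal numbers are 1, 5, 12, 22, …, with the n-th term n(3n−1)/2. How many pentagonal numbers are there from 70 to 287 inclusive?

The n-th pentagonal number is n(3n−1)/2.
Smallest index with value ≥ 70: n = 7 (giving 70).
Largest index with value ≤ 287: n = 14 (giving 287).
Indices 7 through 14: 8 terms.

8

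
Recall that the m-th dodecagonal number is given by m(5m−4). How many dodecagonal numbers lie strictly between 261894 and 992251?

216

The n-th dodecagonal number is n(5n−4).
Smallest index with value > 261894: n = 230 (giving 263580).
Largest index with value < 992251: n = 445 (giving 988345).
Indices 230 through 445: 216 terms.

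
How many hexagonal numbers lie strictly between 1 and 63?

The n-th hexagonal number is n(2n−1).
Smallest index with value > 1: n = 2 (giving 6).
Largest index with value < 63: n = 5 (giving 45).
Indices 2 through 5: 4 terms.

4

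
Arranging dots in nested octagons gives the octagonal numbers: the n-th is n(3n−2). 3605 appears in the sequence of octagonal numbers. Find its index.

Set n(3n−2) = 3605, giving 3n² − 2n − 3605 = 0.
The discriminant is 4 + 12·3605 = 43264, and √43264 = 208.
So n = (2 + 208) / 6 = 210/6 = 35.
Check: 35·(3·35 − 2) = 3605. ✓

35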